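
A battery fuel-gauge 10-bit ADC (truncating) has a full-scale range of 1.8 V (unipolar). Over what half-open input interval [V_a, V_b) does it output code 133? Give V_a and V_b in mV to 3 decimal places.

[233.789 mV, 235.547 mV)

LSB = 1.8/2^10 = 1.758 mV.
V_a = V_low + 133·LSB = 0.233789 V; V_b = V_low + 134·LSB = 0.235547 V.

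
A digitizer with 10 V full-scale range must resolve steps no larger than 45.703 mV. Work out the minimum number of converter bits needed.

8 bits

Number of steps required ≥ 10 V / 45.703 mV = 218.80.
Need 2^N ≥ 218.80; 2^7 = 128, 2^8 = 256.
Minimum N = 8.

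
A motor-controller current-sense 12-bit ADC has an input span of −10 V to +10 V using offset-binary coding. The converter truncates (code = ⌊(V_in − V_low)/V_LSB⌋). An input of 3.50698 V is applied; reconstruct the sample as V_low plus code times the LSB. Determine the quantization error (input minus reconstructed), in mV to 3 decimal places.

One LSB is 20 V / 4096 = 4.883 mV.
Scaled input = 2766.2295 LSBs, so code = 2766.
Reconstructed: 3.5058594 V.
V_in − V_rec = 0.00112063 V = 1.121 mV.

1.121 mV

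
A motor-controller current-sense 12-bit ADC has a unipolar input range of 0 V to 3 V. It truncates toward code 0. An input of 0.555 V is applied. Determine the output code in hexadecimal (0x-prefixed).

code 0x2F5 (decimal 757)

Full-scale span = 3 V; LSB = 3/2^12 = 0.732 mV.
(0.555 − 0) / 0.000732422 = 757.760 LSBs.
So the output code is 757.
In hexadecimal (0x-prefixed): 0x2F5.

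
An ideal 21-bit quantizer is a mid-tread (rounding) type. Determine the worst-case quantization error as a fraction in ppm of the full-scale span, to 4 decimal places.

Rounding → worst-case error = ½ LSB = V_FS/2^22, so 1e+06/4194304 = 0.238419 ppm of full scale.

0.2384 ppm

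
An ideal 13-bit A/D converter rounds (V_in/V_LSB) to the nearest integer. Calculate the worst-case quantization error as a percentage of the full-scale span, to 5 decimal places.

0.00610 %

Rounding → worst-case error = ½ LSB = V_FS/2^14, so 100/16384 = 0.00610352 % of full scale.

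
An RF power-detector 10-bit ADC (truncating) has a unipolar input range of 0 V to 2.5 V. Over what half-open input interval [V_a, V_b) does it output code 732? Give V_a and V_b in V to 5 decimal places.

LSB = 2.5/2^10 = 2.441 mV.
V_a = V_low + 732·LSB = 1.78711 V; V_b = V_low + 733·LSB = 1.78955 V.

[1.78711 V, 1.78955 V)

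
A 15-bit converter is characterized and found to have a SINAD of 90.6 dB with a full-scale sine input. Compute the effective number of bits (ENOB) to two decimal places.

14.76 bits

ENOB = (SINAD − 1.76) / 6.02 = (90.6 − 1.76)/6.02 = 14.757.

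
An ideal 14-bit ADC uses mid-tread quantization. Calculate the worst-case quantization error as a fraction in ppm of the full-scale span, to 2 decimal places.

30.52 ppm

Rounding → worst-case error = ½ LSB = V_FS/2^15, so 1e+06/32768 = 30.5176 ppm of full scale.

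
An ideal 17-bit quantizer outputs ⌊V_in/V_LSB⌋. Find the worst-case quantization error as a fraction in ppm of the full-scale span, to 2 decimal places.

7.63 ppm

Truncating → worst-case error = 1 LSB = V_FS/2^17, so 1e+06/131072 = 7.62939 ppm of full scale.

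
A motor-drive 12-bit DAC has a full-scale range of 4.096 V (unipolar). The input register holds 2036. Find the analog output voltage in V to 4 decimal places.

2.0360 V

LSB = 4.096 V / 2^12 = 1.000 mV.
V_out = 0 + 2036 × 0.001 V = 2.036 V.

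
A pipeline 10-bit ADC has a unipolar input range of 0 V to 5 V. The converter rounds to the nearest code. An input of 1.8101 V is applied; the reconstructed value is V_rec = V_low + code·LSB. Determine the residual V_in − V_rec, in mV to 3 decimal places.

Step size: 5 V ÷ 2^10 = 4.883 mV.
(V_in − V_low)/LSB = (1.8101 − 0)/0.00488281 = 370.7085 → code 371 (round).
V_rec = 0 + 371·0.00488281 = 1.8115234 V.
Error = 1.8101 − 1.8115234 = -0.00142344 V = -1.423 mV.

-1.423 mV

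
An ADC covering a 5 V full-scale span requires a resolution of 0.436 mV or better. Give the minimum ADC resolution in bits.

Number of steps required ≥ 5 V / 0.436 mV = 11467.89.
Need 2^N ≥ 11467.89; 2^13 = 8192, 2^14 = 16384.
Minimum N = 14.

14 bits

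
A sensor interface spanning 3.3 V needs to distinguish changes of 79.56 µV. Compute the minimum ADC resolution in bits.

Number of steps required ≥ 3.3 V / 79.56 µV = 41478.13.
Need 2^N ≥ 41478.13; 2^15 = 32768, 2^16 = 65536.
Minimum N = 16.

16 bits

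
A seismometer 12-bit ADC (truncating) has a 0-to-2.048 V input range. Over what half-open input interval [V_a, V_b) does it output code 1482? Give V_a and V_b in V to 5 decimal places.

LSB = 2.048/2^12 = 0.500 mV.
V_a = V_low + 1482·LSB = 0.741 V; V_b = V_low + 1483·LSB = 0.7415 V.

[0.74100 V, 0.74150 V)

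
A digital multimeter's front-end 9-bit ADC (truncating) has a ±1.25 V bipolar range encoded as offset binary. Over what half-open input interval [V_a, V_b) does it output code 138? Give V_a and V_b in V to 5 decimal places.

LSB = 2.5/2^9 = 4.883 mV.
V_a = V_low + 138·LSB = -0.576172 V; V_b = V_low + 139·LSB = -0.571289 V.

[-0.57617 V, -0.57129 V)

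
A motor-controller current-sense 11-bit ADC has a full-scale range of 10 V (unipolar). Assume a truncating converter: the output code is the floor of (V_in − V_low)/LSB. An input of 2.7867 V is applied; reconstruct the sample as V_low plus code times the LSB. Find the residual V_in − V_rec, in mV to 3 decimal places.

3.497 mV

LSB = 10/2^11 = 4.883 mV.
Scaled input = 570.7162 LSBs, so code = 570.
Reconstructed: 2.7832031 V.
Difference: 0.00349687 V → 3.497 mV.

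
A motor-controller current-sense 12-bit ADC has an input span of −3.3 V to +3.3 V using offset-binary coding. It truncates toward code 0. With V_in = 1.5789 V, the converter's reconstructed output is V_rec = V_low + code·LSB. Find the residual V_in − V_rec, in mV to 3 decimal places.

1.410 mV

Step size: 6.6 V ÷ 2^12 = 1.611 mV.
(V_in − V_low)/LSB = (1.5789 − (−3.3))/0.00161133 = 3027.8749 → code 3027 (floor).
Code 3027 maps back to (−3.3) + 3027×0.00161133 V = 1.5774902 V.
Difference: 0.00140977 V → 1.410 mV.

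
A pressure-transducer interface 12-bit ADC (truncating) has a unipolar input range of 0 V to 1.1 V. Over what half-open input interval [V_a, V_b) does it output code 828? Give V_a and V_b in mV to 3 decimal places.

LSB = 1.1/2^12 = 268.55 µV.
V_a = V_low + 828·LSB = 0.222363 V; V_b = V_low + 829·LSB = 0.222632 V.

[222.363 mV, 222.632 mV)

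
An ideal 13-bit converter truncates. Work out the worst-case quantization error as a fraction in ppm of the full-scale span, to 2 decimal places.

122.07 ppm

Truncating → worst-case error = 1 LSB = V_FS/2^13, so 1e+06/8192 = 122.07 ppm of full scale.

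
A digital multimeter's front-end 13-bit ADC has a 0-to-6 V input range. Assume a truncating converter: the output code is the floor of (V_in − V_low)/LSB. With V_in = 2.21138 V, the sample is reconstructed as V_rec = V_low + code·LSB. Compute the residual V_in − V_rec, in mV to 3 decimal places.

One LSB is 6 V / 8192 = 0.732 mV.
Scaled input = 3019.2708 LSBs, so code = 3019.
V_rec = 0 + 3019·0.000732422 = 2.2111816 V.
Error = 2.21138 − 2.2111816 = 0.000198359 V = 0.198 mV.

0.198 mV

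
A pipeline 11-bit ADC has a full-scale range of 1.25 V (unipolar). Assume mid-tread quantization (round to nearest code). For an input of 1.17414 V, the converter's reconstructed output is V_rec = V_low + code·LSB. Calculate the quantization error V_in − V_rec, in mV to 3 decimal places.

LSB = 1.25/2^11 = 0.610 mV.
Scaled input = 1923.7110 LSBs, so code = 1924.
V_rec = 0 + 1924·0.000610352 = 1.1743164 V.
Difference: -0.000176406 V → -0.176 mV.

-0.176 mV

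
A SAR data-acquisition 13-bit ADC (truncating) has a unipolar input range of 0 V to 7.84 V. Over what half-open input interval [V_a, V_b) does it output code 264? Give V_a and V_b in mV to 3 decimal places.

[252.656 mV, 253.613 mV)

LSB = 7.84/2^13 = 0.957 mV.
V_a = V_low + 264·LSB = 0.252656 V; V_b = V_low + 265·LSB = 0.253613 V.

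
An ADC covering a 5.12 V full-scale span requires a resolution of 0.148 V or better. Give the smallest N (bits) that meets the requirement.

Number of steps required ≥ 5.12 V / 0.148 V = 34.59.
Need 2^N ≥ 34.59; 2^5 = 32, 2^6 = 64.
Minimum N = 6.

6 bits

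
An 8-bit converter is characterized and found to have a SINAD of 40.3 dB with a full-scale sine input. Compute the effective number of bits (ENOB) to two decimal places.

ENOB = (SINAD − 1.76) / 6.02 = (40.3 − 1.76)/6.02 = 6.402.

6.40 bits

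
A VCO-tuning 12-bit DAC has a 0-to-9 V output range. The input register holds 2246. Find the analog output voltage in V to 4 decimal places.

4.9351 V

LSB = 9 V / 2^12 = 2.197 mV.
V_out = 0 + 2246 × 0.00219727 V = 4.93506 V.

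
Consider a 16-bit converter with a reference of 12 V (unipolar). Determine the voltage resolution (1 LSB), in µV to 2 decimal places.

Full-scale span = 12 V.
LSB = 12 / 2^16 = 12 / 65536 = 0.000183105 V = 183.11 µV.

183.11 µV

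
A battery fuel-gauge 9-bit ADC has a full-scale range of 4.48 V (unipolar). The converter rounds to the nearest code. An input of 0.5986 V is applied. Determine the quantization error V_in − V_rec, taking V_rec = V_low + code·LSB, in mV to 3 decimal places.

LSB = 4.48/2^9 = 8.750 mV.
Scaled input = 68.4114 LSBs, so code = 68.
Reconstructed: 0.595 V.
Error = 0.5986 − 0.595 = 0.0036 V = 3.600 mV.

3.600 mV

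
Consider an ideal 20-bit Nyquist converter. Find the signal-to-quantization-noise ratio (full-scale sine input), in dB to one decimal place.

SNR ≈ 6.02·N + 1.76 dB = 6.02·20 + 1.76 = 122.16 dB.

122.2 dB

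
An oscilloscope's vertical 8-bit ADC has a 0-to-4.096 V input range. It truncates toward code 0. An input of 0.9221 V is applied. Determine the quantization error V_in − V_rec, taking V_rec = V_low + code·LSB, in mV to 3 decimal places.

10.100 mV

One LSB is 4.096 V / 256 = 16.000 mV.
(0.9221 − 0)/0.016 = 57.6313; ⌊·⌋ gives code 57.
Code 57 maps back to 0 + 57×0.016 V = 0.912 V.
Difference: 0.0101 V → 10.100 mV.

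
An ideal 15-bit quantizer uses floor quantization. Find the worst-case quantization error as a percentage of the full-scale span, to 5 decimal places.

0.00305 %

Truncating → worst-case error = 1 LSB = V_FS/2^15, so 100/32768 = 0.00305176 % of full scale.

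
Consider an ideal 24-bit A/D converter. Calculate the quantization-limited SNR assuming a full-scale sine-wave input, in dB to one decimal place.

146.2 dB

SNR ≈ 6.02·N + 1.76 dB = 6.02·24 + 1.76 = 146.24 dB.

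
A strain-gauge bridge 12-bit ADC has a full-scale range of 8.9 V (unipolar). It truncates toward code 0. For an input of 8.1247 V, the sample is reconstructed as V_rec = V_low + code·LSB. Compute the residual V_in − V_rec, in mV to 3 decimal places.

0.408 mV

Step size: 8.9 V ÷ 2^12 = 2.173 mV.
(8.1247 − 0)/0.00217285 = 3739.1878; ⌊·⌋ gives code 3739.
Reconstructed: 8.124292 V.
Error = 8.1247 − 8.124292 = 0.000408008 V = 0.408 mV.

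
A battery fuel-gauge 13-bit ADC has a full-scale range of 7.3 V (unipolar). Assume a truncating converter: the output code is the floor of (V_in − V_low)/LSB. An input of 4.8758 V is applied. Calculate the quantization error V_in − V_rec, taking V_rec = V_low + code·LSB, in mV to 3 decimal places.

One LSB is 7.3 V / 8192 = 0.891 mV.
(V_in − V_low)/LSB = (4.8758 − 0)/0.000891113 = 5471.5827 → code 5471 (floor).
Reconstructed: 4.8752808 V.
Error = 4.8758 − 4.8752808 = 0.000519238 V = 0.519 mV.

0.519 mV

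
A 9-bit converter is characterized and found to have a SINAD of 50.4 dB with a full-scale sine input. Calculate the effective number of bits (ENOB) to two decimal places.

ENOB = (SINAD − 1.76) / 6.02 = (50.4 − 1.76)/6.02 = 8.080.

8.08 bits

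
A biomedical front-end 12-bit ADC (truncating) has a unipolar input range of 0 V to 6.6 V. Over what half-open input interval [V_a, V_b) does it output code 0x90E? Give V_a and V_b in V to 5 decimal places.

LSB = 6.6/2^12 = 1.611 mV.
Code 0x90E = 2318 decimal.
V_a = V_low + 2318·LSB = 3.73506 V; V_b = V_low + 2319·LSB = 3.73667 V.

[3.73506 V, 3.73667 V)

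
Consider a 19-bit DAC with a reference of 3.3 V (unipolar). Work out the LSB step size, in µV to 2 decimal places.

6.29 µV

Full-scale span = 3.3 V.
LSB = 3.3 / 2^19 = 3.3 / 524288 = 6.29425e-06 V = 6.29 µV.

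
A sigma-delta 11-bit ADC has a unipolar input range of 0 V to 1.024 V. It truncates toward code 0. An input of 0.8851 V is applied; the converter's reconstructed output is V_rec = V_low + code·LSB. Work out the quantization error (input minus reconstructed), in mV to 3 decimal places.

Step size: 1.024 V ÷ 2^11 = 0.500 mV.
(V_in − V_low)/LSB = (0.8851 − 0)/0.0005 = 1770.2000 → code 1770 (floor).
V_rec = 0 + 1770·0.0005 = 0.885 V.
Difference: 0.0001 V → 0.100 mV.

0.100 mV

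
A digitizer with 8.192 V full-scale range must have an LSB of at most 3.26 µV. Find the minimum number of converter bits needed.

22 bits

Number of steps required ≥ 8.192 V / 3.26 µV = 2512883.44.
Need 2^N ≥ 2512883.44; 2^21 = 2097152, 2^22 = 4194304.
Minimum N = 22.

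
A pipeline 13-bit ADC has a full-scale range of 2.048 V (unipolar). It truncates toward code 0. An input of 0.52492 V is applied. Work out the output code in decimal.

code 2099

LSB = 2.048 V / 8192 = 250.00 µV.
(V_in − V_low)/LSB = (0.52492 − 0) / 0.00025 = 2099.680.
⌊·⌋(2099.680) = 2099.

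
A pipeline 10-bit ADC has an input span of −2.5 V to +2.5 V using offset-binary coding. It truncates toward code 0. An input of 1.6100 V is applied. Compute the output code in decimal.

LSB = 5 V / 1024 = 4.883 mV.
(1.6100 − (−2.5)) / 0.00488281 = 841.728 LSBs.
So the output code is 841.

code 841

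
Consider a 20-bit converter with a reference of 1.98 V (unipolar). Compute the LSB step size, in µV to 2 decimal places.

1.89 µV

Full-scale span = 1.98 V.
LSB = 1.98 / 2^20 = 1.98 / 1048576 = 1.88828e-06 V = 1.89 µV.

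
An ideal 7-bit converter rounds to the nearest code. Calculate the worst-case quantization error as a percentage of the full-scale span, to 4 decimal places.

Rounding → worst-case error = ½ LSB = V_FS/2^8, so 100/256 = 0.390625 % of full scale.

0.3906 %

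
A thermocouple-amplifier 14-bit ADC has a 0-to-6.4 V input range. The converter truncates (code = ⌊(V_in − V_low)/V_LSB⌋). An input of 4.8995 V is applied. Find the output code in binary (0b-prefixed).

code 0b11000011111110 (decimal 12542)

Full-scale span = 6.4 V; LSB = 6.4/2^14 = 390.62 µV.
(V_in − V_low)/LSB = (4.8995 − 0) / 0.000390625 = 12542.720.
⌊·⌋(12542.720) = 12542.
In binary (0b-prefixed): 0b11000011111110.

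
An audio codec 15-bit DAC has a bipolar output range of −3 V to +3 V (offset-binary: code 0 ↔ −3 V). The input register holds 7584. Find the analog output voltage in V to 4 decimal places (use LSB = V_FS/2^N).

-1.6113 V

LSB = 6 V / 2^15 = 183.11 µV.
V_out = (−3) + 7584 × 0.000183105 V = -1.61133 V.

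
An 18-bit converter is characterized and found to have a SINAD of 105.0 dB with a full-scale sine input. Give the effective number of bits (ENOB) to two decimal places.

17.15 bits

ENOB = (SINAD − 1.76) / 6.02 = (105.0 − 1.76)/6.02 = 17.150.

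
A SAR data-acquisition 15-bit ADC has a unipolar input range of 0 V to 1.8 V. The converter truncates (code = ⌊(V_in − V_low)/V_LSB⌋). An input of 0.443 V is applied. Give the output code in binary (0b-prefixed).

Full-scale span = 1.8 V; LSB = 1.8/2^15 = 54.93 µV.
Input sits at 8064.569 steps above V_low.
Floor → code 8064.
In binary (0b-prefixed): 0b1111110000000.

code 0b1111110000000 (decimal 8064)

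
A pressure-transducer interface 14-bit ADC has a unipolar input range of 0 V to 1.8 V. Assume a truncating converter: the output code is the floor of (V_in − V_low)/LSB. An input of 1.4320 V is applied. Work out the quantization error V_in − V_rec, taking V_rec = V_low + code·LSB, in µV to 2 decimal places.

Step size: 1.8 V ÷ 2^14 = 109.86 µV.
(V_in − V_low)/LSB = (1.4320 − 0)/0.000109863 = 13034.3822 → code 13034 (floor).
V_rec = 0 + 13034·0.000109863 = 1.431958 V.
V_in − V_rec = 4.19922e-05 V = 41.99 µV.

41.99 µV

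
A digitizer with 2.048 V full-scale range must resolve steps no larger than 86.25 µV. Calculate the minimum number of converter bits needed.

15 bits

Number of steps required ≥ 2.048 V / 86.25 µV = 23744.93.
Need 2^N ≥ 23744.93; 2^14 = 16384, 2^15 = 32768.
Minimum N = 15.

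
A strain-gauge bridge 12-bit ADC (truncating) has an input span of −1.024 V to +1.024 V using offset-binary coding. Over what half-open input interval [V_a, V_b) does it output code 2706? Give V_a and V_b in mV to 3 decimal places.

LSB = 2.048/2^12 = 0.500 mV.
V_a = V_low + 2706·LSB = 0.329 V; V_b = V_low + 2707·LSB = 0.3295 V.

[329.000 mV, 329.500 mV)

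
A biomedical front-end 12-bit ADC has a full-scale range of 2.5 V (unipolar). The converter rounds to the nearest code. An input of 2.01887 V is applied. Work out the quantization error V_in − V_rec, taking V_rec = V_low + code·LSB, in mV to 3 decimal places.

Step size: 2.5 V ÷ 2^12 = 0.610 mV.
(V_in − V_low)/LSB = (2.01887 − 0)/0.000610352 = 3307.7166 → code 3308 (round).
Code 3308 maps back to 0 + 3308×0.000610352 V = 2.019043 V.
Difference: -0.000172969 V → -0.173 mV.

-0.173 mV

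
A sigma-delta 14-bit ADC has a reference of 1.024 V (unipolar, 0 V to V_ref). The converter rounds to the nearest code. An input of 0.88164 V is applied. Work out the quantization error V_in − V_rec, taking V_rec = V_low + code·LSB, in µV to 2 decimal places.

LSB = 1.024/2^14 = 62.50 µV.
Scaled input = 14106.2400 LSBs, so code = 14106.
Reconstructed: 0.881625 V.
Difference: 1.5e-05 V → 15.00 µV.

15.00 µV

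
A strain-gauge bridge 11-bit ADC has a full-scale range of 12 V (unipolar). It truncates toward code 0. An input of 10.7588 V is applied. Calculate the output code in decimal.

With 2048 levels over 12 V, one step is 5.859 mV.
Input sits at 1836.169 steps above V_low.
⌊·⌋(1836.169) = 1836.

code 1836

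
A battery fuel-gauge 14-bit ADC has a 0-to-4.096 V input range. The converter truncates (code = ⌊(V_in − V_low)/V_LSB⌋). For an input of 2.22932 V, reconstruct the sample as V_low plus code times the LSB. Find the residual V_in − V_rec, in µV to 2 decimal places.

LSB = 4.096/2^14 = 250.00 µV.
Scaled input = 8917.2800 LSBs, so code = 8917.
Reconstructed: 2.22925 V.
V_in − V_rec = 7e-05 V = 70.00 µV.

70.00 µV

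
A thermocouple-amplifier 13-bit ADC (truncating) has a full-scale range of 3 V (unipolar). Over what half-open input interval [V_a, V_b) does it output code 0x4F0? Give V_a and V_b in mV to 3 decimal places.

[462.891 mV, 463.257 mV)

LSB = 3/2^13 = 366.21 µV.
Code 0x4F0 = 1264 decimal.
V_a = V_low + 1264·LSB = 0.462891 V; V_b = V_low + 1265·LSB = 0.463257 V.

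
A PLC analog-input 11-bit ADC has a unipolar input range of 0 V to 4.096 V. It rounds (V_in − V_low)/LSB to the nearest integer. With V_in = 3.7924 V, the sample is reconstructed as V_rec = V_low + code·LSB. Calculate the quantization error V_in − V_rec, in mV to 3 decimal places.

One LSB is 4.096 V / 2048 = 2.000 mV.
(3.7924 − 0)/0.002 = 1896.2000; round gives code 1896.
V_rec = 0 + 1896·0.002 = 3.792 V.
V_in − V_rec = 0.0004 V = 0.400 mV.

0.400 mV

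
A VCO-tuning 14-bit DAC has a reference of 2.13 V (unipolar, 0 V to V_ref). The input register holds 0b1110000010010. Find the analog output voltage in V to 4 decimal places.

0.9342 V

LSB = 2.13 V / 2^14 = 130.00 µV.
Code 0b1110000010010 = 7186 decimal.
V_out = 0 + 7186 × 0.000130005 V = 0.934215 V.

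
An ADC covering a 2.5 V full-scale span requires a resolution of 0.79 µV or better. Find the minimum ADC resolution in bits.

Number of steps required ≥ 2.5 V / 0.79 µV = 3164556.96.
Need 2^N ≥ 3164556.96; 2^21 = 2097152, 2^22 = 4194304.
Minimum N = 22.

22 bits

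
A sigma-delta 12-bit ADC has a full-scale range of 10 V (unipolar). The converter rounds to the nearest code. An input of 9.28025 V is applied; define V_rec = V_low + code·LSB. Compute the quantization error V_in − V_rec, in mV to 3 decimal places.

One LSB is 10 V / 4096 = 2.441 mV.
(9.28025 − 0)/0.00244141 = 3801.1904; round gives code 3801.
Reconstructed: 9.2797852 V.
Difference: 0.000464844 V → 0.465 mV.

0.465 mV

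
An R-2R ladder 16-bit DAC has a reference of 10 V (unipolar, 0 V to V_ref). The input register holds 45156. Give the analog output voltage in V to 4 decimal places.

6.8903 V

LSB = 10 V / 2^16 = 152.59 µV.
V_out = 0 + 45156 × 0.000152588 V = 6.89026 V.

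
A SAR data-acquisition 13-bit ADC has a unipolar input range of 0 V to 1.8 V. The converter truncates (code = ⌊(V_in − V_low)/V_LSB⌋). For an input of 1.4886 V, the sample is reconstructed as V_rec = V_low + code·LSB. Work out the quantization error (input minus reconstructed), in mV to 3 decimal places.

0.172 mV

One LSB is 1.8 V / 8192 = 219.73 µV.
(V_in − V_low)/LSB = (1.4886 − 0)/0.000219727 = 6774.7840 → code 6774 (floor).
Code 6774 maps back to 0 + 6774×0.000219727 V = 1.4884277 V.
V_in − V_rec = 0.000172266 V = 0.172 mV.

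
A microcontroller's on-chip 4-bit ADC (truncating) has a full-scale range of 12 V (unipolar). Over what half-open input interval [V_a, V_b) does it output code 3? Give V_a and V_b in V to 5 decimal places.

[2.25000 V, 3.00000 V)

LSB = 12/2^4 = 0.7500 V.
V_a = V_low + 3·LSB = 2.25 V; V_b = V_low + 4·LSB = 3 V.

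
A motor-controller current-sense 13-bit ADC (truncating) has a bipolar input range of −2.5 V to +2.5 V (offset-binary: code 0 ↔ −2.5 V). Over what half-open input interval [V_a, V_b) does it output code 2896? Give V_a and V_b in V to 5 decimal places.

[-0.73242 V, -0.73181 V)

LSB = 5/2^13 = 0.610 mV.
V_a = V_low + 2896·LSB = -0.732422 V; V_b = V_low + 2897·LSB = -0.731812 V.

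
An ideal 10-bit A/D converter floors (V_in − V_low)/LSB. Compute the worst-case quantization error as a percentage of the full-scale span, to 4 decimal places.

0.0977 %

Truncating → worst-case error = 1 LSB = V_FS/2^10, so 100/1024 = 0.0976562 % of full scale.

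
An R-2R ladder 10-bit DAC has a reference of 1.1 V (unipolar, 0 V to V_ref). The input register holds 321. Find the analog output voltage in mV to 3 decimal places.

LSB = 1.1 V / 2^10 = 1.074 mV.
V_out = 0 + 321 × 0.00107422 V = 0.344824 V.
= 344.824 mV.

344.824 mV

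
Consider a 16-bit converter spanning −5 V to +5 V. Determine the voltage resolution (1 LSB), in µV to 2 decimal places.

Full-scale span = 10 V.
LSB = 10 / 2^16 = 10 / 65536 = 0.000152588 V = 152.59 µV.

152.59 µV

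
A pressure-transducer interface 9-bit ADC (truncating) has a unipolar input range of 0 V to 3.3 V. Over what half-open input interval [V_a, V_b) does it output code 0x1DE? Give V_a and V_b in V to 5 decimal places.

[3.08086 V, 3.08730 V)

LSB = 3.3/2^9 = 6.445 mV.
Code 0x1DE = 478 decimal.
V_a = V_low + 478·LSB = 3.08086 V; V_b = V_low + 479·LSB = 3.0873 V.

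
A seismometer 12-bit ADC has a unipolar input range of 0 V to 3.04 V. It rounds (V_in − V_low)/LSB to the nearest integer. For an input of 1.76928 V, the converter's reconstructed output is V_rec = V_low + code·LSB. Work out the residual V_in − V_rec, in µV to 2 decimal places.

-95.00 µV

One LSB is 3.04 V / 4096 = 0.742 mV.
(1.76928 − 0)/0.000742188 = 2383.8720; round gives code 2384.
Reconstructed: 1.769375 V.
V_in − V_rec = -9.5e-05 V = -95.00 µV.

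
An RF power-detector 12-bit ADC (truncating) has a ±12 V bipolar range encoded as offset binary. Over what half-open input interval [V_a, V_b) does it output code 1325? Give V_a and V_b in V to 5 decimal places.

[-4.23633 V, -4.23047 V)

LSB = 24/2^12 = 5.859 mV.
V_a = V_low + 1325·LSB = -4.23633 V; V_b = V_low + 1326·LSB = -4.23047 V.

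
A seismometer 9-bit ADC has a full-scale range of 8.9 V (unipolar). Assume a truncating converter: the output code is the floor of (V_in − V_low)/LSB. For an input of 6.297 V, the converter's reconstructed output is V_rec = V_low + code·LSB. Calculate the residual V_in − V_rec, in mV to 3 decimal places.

4.422 mV

One LSB is 8.9 V / 512 = 17.383 mV.
Scaled input = 362.2544 LSBs, so code = 362.
Code 362 maps back to 0 + 362×0.0173828 V = 6.2925781 V.
V_in − V_rec = 0.00442187 V = 4.422 mV.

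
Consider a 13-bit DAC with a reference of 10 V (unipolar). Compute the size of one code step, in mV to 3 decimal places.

Full-scale span = 10 V.
LSB = 10 / 2^13 = 10 / 8192 = 0.0012207 V = 1.221 mV.

1.221 mV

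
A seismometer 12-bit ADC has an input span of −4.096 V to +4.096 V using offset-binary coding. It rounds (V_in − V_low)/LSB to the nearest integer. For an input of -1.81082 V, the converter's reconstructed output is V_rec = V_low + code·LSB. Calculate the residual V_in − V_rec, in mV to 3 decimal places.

-0.820 mV

LSB = 8.192/2^12 = 2.000 mV.
Scaled input = 1142.5900 LSBs, so code = 1143.
V_rec = (−4.096) + 1143·0.002 = -1.81 V.
Error = -1.81082 − (−1.81) = -0.00082 V = -0.820 mV.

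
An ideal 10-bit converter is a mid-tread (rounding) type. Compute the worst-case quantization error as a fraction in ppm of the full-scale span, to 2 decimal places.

488.28 ppm

Rounding → worst-case error = ½ LSB = V_FS/2^11, so 1e+06/2048 = 488.281 ppm of full scale.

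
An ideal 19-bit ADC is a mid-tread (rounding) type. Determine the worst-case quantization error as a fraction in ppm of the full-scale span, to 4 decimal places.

Rounding → worst-case error = ½ LSB = V_FS/2^20, so 1e+06/1048576 = 0.953674 ppm of full scale.

0.9537 ppm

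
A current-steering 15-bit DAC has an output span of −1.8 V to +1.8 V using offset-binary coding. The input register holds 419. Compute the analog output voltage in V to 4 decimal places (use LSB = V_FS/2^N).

LSB = 3.6 V / 2^15 = 109.86 µV.
V_out = (−1.8) + 419 × 0.000109863 V = -1.75397 V.

-1.7540 V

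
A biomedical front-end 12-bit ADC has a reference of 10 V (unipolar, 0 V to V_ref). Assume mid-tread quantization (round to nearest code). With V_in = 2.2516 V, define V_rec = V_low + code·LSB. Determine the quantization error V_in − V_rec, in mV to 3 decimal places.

LSB = 10/2^12 = 2.441 mV.
(V_in − V_low)/LSB = (2.2516 − 0)/0.00244141 = 922.2554 → code 922 (round).
Code 922 maps back to 0 + 922×0.00244141 V = 2.2509766 V.
Difference: 0.000623437 V → 0.623 mV.

0.623 mV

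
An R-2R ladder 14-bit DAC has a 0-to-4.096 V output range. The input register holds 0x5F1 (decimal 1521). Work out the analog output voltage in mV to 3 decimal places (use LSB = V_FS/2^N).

LSB = 4.096 V / 2^14 = 250.00 µV.
Code 0x5F1 = 1521 decimal.
V_out = 0 + 1521 × 0.00025 V = 0.38025 V.
= 380.250 mV.

380.250 mV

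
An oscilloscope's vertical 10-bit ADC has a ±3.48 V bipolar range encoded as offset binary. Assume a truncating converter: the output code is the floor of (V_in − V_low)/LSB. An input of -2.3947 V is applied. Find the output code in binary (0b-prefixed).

Full-scale span = 6.96 V; LSB = 6.96/2^10 = 6.797 mV.
(V_in − V_low)/LSB = (-2.3947 − (−3.48)) / 0.00679687 = 159.676.
Floor → code 159.
In binary (0b-prefixed): 0b10011111.

code 0b10011111 (decimal 159)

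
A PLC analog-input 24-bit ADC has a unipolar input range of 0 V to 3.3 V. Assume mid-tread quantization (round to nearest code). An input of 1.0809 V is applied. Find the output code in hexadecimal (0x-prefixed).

code 0x53DA05 (decimal 5495301)

Full-scale span = 3.3 V; LSB = 3.3/2^24 = 0.20 µV.
Input sits at 5495300.841 steps above V_low.
Round → code 5495301.
In hexadecimal (0x-prefixed): 0x53DA05.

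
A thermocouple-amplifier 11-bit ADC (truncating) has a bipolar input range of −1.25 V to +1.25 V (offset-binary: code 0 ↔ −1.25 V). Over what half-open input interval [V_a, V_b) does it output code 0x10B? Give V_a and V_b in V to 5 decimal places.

[-0.92407 V, -0.92285 V)

LSB = 2.5/2^11 = 1.221 mV.
Code 0x10B = 267 decimal.
V_a = V_low + 267·LSB = -0.924072 V; V_b = V_low + 268·LSB = -0.922852 V.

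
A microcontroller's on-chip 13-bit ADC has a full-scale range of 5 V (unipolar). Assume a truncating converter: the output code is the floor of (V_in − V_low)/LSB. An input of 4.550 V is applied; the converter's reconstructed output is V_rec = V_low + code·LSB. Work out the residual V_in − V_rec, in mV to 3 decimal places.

0.439 mV

Step size: 5 V ÷ 2^13 = 0.610 mV.
Scaled input = 7454.7200 LSBs, so code = 7454.
Code 7454 maps back to 0 + 7454×0.000610352 V = 4.5495605 V.
Difference: 0.000439453 V → 0.439 mV.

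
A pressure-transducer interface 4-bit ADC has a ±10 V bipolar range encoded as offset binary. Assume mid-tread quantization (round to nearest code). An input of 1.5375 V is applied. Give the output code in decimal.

code 9

LSB = 20 V / 16 = 1.2500 V.
(V_in − V_low)/LSB = (1.5375 − (−10)) / 1.25 = 9.230.
So the output code is 9.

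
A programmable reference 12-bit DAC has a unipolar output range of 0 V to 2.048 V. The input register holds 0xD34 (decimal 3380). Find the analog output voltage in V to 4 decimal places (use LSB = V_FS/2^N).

LSB = 2.048 V / 2^12 = 0.500 mV.
Code 0xD34 = 3380 decimal.
V_out = 0 + 3380 × 0.0005 V = 1.69 V.

1.6900 V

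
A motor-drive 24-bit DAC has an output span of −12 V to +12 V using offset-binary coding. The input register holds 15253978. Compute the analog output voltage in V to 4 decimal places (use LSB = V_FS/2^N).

LSB = 24 V / 2^24 = 1.43 µV.
V_out = (−12) + 15253978 × 1.43051e-06 V = 9.82099 V.

9.8210 V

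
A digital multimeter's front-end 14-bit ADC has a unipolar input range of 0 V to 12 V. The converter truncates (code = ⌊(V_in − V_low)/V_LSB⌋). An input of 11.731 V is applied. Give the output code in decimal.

code 16016

LSB = 12 V / 16384 = 0.732 mV.
(V_in − V_low)/LSB = (11.731 − 0) / 0.000732422 = 16016.725.
So the output code is 16016.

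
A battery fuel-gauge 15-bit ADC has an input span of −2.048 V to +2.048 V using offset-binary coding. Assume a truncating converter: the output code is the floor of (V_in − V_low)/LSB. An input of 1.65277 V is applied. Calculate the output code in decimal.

LSB = 4.096 V / 32768 = 125.00 µV.
Input sits at 29606.160 steps above V_low.
Floor → code 29606.

code 29606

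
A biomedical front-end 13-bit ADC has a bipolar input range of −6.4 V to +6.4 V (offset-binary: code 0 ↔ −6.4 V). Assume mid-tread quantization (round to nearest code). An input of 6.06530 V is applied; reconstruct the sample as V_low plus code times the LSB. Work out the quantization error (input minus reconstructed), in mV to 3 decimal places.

Step size: 12.8 V ÷ 2^13 = 1.562 mV.
(V_in − V_low)/LSB = (6.06530 − (−6.4))/0.0015625 = 7977.7920 → code 7978 (round).
V_rec = (−6.4) + 7978·0.0015625 = 6.065625 V.
Error = 6.06530 − 6.065625 = -0.000325 V = -0.325 mV.

-0.325 mV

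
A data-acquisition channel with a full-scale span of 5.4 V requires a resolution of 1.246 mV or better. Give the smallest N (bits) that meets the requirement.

13 bits

Number of steps required ≥ 5.4 V / 1.246 mV = 4333.87.
Need 2^N ≥ 4333.87; 2^12 = 4096, 2^13 = 8192.
Minimum N = 13.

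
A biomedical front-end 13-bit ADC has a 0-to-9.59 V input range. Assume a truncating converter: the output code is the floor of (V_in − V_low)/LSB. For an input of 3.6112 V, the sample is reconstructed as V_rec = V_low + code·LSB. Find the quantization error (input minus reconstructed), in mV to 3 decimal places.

0.902 mV

One LSB is 9.59 V / 8192 = 1.171 mV.
(3.6112 − 0)/0.00117065 = 3084.7706; ⌊·⌋ gives code 3084.
Code 3084 maps back to 0 + 3084×0.00117065 V = 3.6102979 V.
Difference: 0.000902148 V → 0.902 mV.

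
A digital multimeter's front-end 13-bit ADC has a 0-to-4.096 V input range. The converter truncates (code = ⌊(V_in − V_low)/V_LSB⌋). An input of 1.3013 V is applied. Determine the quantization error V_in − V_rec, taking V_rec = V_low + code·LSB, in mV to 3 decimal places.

One LSB is 4.096 V / 8192 = 0.500 mV.
(V_in − V_low)/LSB = (1.3013 − 0)/0.0005 = 2602.6000 → code 2602 (floor).
Reconstructed: 1.301 V.
V_in − V_rec = 0.0003 V = 0.300 mV.

0.300 mV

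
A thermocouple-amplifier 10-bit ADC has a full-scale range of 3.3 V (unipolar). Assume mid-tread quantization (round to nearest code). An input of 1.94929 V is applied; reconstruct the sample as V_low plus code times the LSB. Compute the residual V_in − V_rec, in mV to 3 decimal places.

LSB = 3.3/2^10 = 3.223 mV.
Scaled input = 604.8706 LSBs, so code = 605.
Code 605 maps back to 0 + 605×0.00322266 V = 1.949707 V.
Error = 1.94929 − 1.949707 = -0.000417031 V = -0.417 mV.

-0.417 mV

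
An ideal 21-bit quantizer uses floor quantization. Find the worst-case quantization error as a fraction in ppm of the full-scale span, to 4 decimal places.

0.4768 ppm

Truncating → worst-case error = 1 LSB = V_FS/2^21, so 1e+06/2097152 = 0.476837 ppm of full scale.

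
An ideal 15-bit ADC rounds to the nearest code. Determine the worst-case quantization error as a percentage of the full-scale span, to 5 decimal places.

0.00153 %

Rounding → worst-case error = ½ LSB = V_FS/2^16, so 100/65536 = 0.00152588 % of full scale.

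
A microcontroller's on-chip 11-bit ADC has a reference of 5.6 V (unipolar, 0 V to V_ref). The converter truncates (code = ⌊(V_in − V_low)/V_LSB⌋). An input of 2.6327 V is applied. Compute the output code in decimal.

Full-scale span = 5.6 V; LSB = 5.6/2^11 = 2.734 mV.
(V_in − V_low)/LSB = (2.6327 − 0) / 0.00273437 = 962.816.
⌊·⌋(962.816) = 962.

code 962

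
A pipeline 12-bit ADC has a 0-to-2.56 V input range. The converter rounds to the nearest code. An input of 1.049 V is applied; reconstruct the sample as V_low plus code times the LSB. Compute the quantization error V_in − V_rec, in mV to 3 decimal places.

One LSB is 2.56 V / 4096 = 0.625 mV.
Scaled input = 1678.4000 LSBs, so code = 1678.
Code 1678 maps back to 0 + 1678×0.000625 V = 1.04875 V.
Error = 1.049 − 1.04875 = 0.00025 V = 0.250 mV.

0.250 mV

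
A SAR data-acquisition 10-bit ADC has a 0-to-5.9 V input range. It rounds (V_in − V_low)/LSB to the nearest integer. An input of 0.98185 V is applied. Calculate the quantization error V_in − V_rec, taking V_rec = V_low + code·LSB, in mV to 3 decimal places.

2.358 mV

LSB = 5.9/2^10 = 5.762 mV.
(V_in − V_low)/LSB = (0.98185 − 0)/0.00576172 = 170.4092 → code 170 (round).
Code 170 maps back to 0 + 170×0.00576172 V = 0.97949219 V.
V_in − V_rec = 0.00235781 V = 2.358 mV.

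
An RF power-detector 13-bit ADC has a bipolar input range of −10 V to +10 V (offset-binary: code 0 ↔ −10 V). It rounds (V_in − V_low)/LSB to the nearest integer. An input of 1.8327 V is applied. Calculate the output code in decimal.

With 8192 levels over 20 V, one step is 2.441 mV.
(1.8327 − (−10)) / 0.00244141 = 4846.674 LSBs.
Round → code 4847.

code 4847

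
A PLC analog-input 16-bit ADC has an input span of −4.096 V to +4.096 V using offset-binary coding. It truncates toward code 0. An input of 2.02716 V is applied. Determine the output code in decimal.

code 48985

LSB = 8.192 V / 65536 = 125.00 µV.
Input sits at 48985.280 steps above V_low.
So the output code is 48985.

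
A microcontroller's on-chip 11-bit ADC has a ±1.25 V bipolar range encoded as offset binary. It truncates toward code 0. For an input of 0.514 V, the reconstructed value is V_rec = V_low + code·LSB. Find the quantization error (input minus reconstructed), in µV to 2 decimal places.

One LSB is 2.5 V / 2048 = 1.221 mV.
Scaled input = 1445.0688 LSBs, so code = 1445.
Code 1445 maps back to (−1.25) + 1445×0.0012207 V = 0.51391602 V.
Difference: 8.39844e-05 V → 83.98 µV.

83.98 µV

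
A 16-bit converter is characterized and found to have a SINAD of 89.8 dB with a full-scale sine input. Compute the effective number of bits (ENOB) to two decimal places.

14.62 bits

ENOB = (SINAD − 1.76) / 6.02 = (89.8 − 1.76)/6.02 = 14.625.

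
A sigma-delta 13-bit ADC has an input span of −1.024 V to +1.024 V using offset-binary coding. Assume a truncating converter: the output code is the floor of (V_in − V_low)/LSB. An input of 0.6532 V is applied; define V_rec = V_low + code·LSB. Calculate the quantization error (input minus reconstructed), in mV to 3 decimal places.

0.200 mV

One LSB is 2.048 V / 8192 = 250.00 µV.
(0.6532 − (−1.024))/0.00025 = 6708.8000; ⌊·⌋ gives code 6708.
Reconstructed: 0.653 V.
Error = 0.6532 − 0.653 = 0.0002 V = 0.200 mV.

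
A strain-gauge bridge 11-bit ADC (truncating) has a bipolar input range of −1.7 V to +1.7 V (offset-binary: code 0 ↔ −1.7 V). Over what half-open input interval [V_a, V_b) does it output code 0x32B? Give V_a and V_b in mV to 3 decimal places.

LSB = 3.4/2^11 = 1.660 mV.
Code 0x32B = 811 decimal.
V_a = V_low + 811·LSB = -0.353613 V; V_b = V_low + 812·LSB = -0.351953 V.

[-353.613 mV, -351.953 mV)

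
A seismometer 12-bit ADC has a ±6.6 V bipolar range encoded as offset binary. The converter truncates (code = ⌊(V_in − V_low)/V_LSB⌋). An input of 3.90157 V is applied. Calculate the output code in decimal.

LSB = 13.2 V / 4096 = 3.223 mV.
(V_in − V_low)/LSB = (3.90157 − (−6.6)) / 0.00322266 = 3258.669.
Floor → code 3258.

code 3258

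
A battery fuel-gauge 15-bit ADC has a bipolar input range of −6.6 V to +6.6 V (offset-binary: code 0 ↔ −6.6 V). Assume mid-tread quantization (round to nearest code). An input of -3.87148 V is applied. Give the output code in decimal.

Full-scale span = 13.2 V; LSB = 13.2/2^15 = 402.83 µV.
Input sits at 6773.344 steps above V_low.
Round → code 6773.

code 6773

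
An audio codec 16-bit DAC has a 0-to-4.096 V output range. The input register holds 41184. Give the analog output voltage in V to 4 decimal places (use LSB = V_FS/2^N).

2.5740 V

LSB = 4.096 V / 2^16 = 62.50 µV.
V_out = 0 + 41184 × 6.25e-05 V = 2.574 V.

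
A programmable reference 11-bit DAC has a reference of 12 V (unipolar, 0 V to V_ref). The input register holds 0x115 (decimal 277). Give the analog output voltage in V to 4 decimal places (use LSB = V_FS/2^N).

1.6230 V

LSB = 12 V / 2^11 = 5.859 mV.
Code 0x115 = 277 decimal.
V_out = 0 + 277 × 0.00585938 V = 1.62305 V.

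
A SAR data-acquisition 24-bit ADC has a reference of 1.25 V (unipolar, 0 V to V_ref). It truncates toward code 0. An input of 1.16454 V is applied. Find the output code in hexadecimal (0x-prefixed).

Full-scale span = 1.25 V; LSB = 1.25/2^24 = 0.07 µV.
Input sits at 15630191.297 steps above V_low.
Floor → code 15630191.
In hexadecimal (0x-prefixed): 0xEE7F6F.

code 0xEE7F6F (decimal 15630191)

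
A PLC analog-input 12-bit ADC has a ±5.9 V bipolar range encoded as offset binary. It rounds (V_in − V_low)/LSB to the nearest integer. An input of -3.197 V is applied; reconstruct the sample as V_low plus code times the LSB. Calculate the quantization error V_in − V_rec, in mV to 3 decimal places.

0.754 mV

LSB = 11.8/2^12 = 2.881 mV.
(V_in − V_low)/LSB = (-3.197 − (−5.9))/0.00288086 = 938.2617 → code 938 (round).
Reconstructed: -3.1977539 V.
Error = -3.197 − (−3.1977539) = 0.000753906 V = 0.754 mV.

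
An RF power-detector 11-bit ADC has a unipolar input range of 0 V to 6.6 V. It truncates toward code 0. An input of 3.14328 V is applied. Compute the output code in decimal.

Full-scale span = 6.6 V; LSB = 6.6/2^11 = 3.223 mV.
(3.14328 − 0) / 0.00322266 = 975.369 LSBs.
⌊·⌋(975.369) = 975.

code 975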